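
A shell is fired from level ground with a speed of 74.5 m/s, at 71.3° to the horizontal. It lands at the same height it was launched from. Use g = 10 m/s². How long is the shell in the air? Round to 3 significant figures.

14.1 s

Vertical component: v_y = 74.5 sin 71.3° = 70.57 m/s.
For a projectile landing at launch height, time of flight is t = 2 v_y / g = 2 × 70.57 / 10 = 14.1 s.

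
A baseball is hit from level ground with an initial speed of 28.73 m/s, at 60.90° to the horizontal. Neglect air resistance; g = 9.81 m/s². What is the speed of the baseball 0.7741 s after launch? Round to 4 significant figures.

22.40 m/s

v_x = 28.73 cos 60.90° = 13.972 m/s (constant).
v_y(t) = 28.73 sin 60.90° − g t = 25.103 − 9.81 × 0.7741 = 17.509 m/s.
Speed = √(v_x² + v_y²) = √(195.22 + 306.57) = 22.40 m/s.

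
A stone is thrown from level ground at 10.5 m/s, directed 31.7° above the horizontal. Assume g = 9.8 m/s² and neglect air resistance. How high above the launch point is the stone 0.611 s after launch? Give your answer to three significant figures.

v_y0 = 10.5 sin 31.7° = 5.517 m/s.
y(t) = v_y0 t − ½ g t² = 5.517×0.611 − 4.900×0.611² = 1.54 m.

1.54 m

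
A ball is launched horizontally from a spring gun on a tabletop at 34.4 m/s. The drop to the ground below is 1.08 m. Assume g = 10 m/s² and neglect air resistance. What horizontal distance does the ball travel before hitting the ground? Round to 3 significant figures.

16.0 m

Initial vertical velocity is zero, so the fall time comes from h = ½ g t²: t = √(2 × 1.08 / 10) = 0.4648 s.
Horizontal motion is uniform at 34.4 m/s, so x = 34.4 × 0.4648 = 16.0 m.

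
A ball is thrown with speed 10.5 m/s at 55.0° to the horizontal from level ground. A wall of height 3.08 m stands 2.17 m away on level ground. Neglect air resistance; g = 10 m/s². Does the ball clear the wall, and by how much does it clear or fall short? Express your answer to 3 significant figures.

v_x = 10.5 cos 55.0° = 6.023 m/s; v_y0 = 10.5 sin 55.0° = 8.601 m/s.
Time to reach the wall: t = 2.17 / 6.023 = 0.3603 s.
Height at that point: y = 8.601×0.3603 − 5.000×0.3603² = 2.450 m.
That is 3.08 − 2.450 = 0.630 m below the top of the wall, so the ball does not clear it.

No — it falls 0.630 m short of clearing the wall.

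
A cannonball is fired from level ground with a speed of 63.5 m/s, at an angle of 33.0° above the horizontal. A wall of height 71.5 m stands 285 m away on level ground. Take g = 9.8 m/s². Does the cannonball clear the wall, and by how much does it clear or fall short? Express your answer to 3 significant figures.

v_x = 63.5 cos 33.0° = 53.26 m/s; v_y0 = 63.5 sin 33.0° = 34.58 m/s.
Time to reach the wall: t = 285 / 53.26 = 5.351 s.
Height at that point: y = 34.58×5.351 − 4.900×5.351² = 44.73 m.
That is 71.5 − 44.73 = 26.8 m below the top of the wall, so the cannonball does not clear it.

No — it falls 26.8 m short of clearing the wall.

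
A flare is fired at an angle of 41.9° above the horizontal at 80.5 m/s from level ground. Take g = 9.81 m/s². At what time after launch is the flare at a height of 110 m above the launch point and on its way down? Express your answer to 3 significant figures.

8.24 s

v_y0 = 80.5 sin 41.9° = 53.76 m/s.
Set y = v_y0 t − ½ g t² = 110: 4.905 t² − 53.76 t + 110 = 0.
t = [53.76 ± √(2890 − 2158)] / 9.81 = (53.76 ± 27.06) / 9.81, giving t = 2.72 s or t = 8.24 s.
On the way down corresponds to the larger root: t = 8.24 s.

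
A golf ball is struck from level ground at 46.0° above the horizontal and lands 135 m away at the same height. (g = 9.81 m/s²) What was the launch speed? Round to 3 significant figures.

On level ground, R = v₀² sin(2θ) / g, so v₀ = √(R g / sin 2θ).
sin(2 × 46.0°) = 0.9994.
v₀ = √(135 × 9.81 / 0.9994) = √1325 = 36.4 m/s.

36.4 m/s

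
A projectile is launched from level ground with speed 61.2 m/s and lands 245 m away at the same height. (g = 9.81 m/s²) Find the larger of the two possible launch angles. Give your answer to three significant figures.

70.0°

Level-ground range: R = v₀² sin(2θ)/g ⇒ sin 2θ = R g / v₀² = 245×9.81/61.2² = 0.6417.
2θ = arcsin(0.6417) = 39.92° or 180° − 39.92° = 140.08°.
So θ = 20.0° or θ = 70.0°.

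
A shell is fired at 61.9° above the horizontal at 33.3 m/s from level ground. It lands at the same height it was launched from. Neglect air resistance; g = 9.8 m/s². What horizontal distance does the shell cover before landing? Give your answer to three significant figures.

Components: v_x = 33.3 cos 61.9° = 15.68 m/s, v_y = 33.3 sin 61.9° = 29.37 m/s.
Time of flight (same landing height): t = 2 v_y / g = 2 × 29.37 / 9.8 = 5.994 s.
Range: R = v_x · t = 15.68 × 5.994 = 94.0 m.

94.0 m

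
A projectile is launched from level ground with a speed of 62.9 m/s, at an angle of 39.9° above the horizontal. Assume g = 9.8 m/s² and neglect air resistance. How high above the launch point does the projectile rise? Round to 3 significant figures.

Vertical component of launch velocity: v_y = 62.9 sin 39.9° = 40.35 m/s.
At the highest point the vertical velocity is zero, so v_y² = 2 g h_max.
h_max = (40.35)² / (2 × 9.8) = 1628 / 19.60 = 83.1 m.

83.1 m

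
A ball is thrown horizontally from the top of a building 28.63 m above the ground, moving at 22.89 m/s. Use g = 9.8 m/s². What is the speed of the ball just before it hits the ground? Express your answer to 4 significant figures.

Fall time: t = √(2 × 28.63 / 9.8) = 2.4172 s.
At impact: v_x = 22.89 m/s (unchanged), v_y = g t = 9.8 × 2.4172 = 23.689 m/s.
Speed = √(v_x² + v_y²) = √(523.95 + 561.17) = 32.94 m/s.

32.94 m/s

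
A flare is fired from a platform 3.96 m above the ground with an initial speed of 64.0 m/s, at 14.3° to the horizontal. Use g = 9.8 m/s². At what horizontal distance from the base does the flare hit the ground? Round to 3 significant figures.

215 m

Components: v_x = 64.0 cos 14.3° = 62.02 m/s, v_y = 64.0 sin 14.3° = 15.81 m/s.
Vertical: 0 = 3.96 + 15.81 t − ½(9.8) t² ⇒ 4.900 t² − 15.81 t − 3.96 = 0.
t = [15.81 + √(250.0 + 77.62)] / 9.800 = 3.460 s.
Horizontal: R = v_x · t = 62.02 × 3.460 = 215 m.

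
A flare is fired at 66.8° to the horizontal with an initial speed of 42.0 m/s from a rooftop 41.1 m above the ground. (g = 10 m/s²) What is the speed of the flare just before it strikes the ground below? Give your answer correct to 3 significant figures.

50.9 m/s

v_x = 42.0 cos 66.8° = 16.55 m/s is unchanged throughout.
For the vertical component, v_y² = v_y0² + 2 g h = (38.60)² + 2×10×41.1 = 2312, so |v_y| = 48.08 m/s.
Impact speed = √(v_x² + v_y²) = √(273.9 + 2312) = 50.9 m/s.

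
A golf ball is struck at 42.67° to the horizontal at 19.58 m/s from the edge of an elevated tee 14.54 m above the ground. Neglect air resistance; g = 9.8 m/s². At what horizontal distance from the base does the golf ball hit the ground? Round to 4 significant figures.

Components: v_x = 19.58 cos 42.67° = 14.397 m/s, v_y = 19.58 sin 42.67° = 13.271 m/s.
Vertical: 0 = 14.54 + 13.271 t − ½(9.8) t² ⇒ 4.900 t² − 13.271 t − 14.54 = 0.
t = [13.271 + √(176.12 + 284.98)] / 9.800 = 3.5453 s.
Horizontal: R = v_x · t = 14.397 × 3.5453 = 51.04 m.

51.04 m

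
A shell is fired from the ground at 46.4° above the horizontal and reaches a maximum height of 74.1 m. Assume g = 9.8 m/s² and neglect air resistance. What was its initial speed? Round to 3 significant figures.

52.6 m/s

At maximum height v_y = 0, so (v₀ sin θ)² = 2 g H.
v₀ sin 46.4° = √(2 × 9.8 × 74.1) = 38.11 m/s.
v₀ = 38.11 / sin 46.4° = 38.11 / 0.7242 = 52.6 m/s.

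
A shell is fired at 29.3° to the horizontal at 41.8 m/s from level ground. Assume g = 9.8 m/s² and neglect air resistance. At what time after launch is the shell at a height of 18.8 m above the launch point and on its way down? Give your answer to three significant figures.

2.81 s

v_y0 = 41.8 sin 29.3° = 20.46 m/s.
Set y = v_y0 t − ½ g t² = 18.8: 4.900 t² − 20.46 t + 18.8 = 0.
t = [20.46 ± √(418.6 − 368.5)] / 9.8 = (20.46 ± 7.078) / 9.8, giving t = 1.37 s or t = 2.81 s.
On the way down corresponds to the larger root: t = 2.81 s.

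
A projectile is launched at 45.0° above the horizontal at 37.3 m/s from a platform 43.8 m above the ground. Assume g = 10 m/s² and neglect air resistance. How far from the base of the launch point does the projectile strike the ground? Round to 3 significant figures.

Components: v_x = 37.3 cos 45.0° = 26.38 m/s, v_y = 37.3 sin 45.0° = 26.38 m/s.
Vertical: 0 = 43.8 + 26.38 t − ½(10) t² ⇒ 5.000 t² − 26.38 t − 43.8 = 0.
t = [26.38 + √(695.9 + 876.0)] / 10.00 = 6.603 s.
Horizontal: R = v_x · t = 26.38 × 6.603 = 174 m.

174 m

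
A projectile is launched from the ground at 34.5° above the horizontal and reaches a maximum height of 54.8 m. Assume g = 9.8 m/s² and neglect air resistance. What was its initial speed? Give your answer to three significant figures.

57.9 m/s

At maximum height v_y = 0, so (v₀ sin θ)² = 2 g H.
v₀ sin 34.5° = √(2 × 9.8 × 54.8) = 32.77 m/s.
v₀ = 32.77 / sin 34.5° = 32.77 / 0.5664 = 57.9 m/s.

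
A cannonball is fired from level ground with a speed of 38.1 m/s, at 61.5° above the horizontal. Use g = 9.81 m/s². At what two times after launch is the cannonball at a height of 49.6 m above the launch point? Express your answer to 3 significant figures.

2.17 s and 4.65 s

v_y0 = 38.1 sin 61.5° = 33.48 m/s.
Set y = v_y0 t − ½ g t² = 49.6: 4.905 t² − 33.48 t + 49.6 = 0.
t = [33.48 ± √(1121 − 973.2)] / 9.81 = (33.48 ± 12.16) / 9.81, giving t = 2.17 s or t = 4.65 s.
So the cannonball is at 49.6 m at t = 2.17 s (rising) and t = 4.65 s (falling).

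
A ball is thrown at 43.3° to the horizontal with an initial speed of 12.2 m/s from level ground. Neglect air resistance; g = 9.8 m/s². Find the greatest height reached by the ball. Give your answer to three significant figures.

3.57 m

Vertical component of launch velocity: v_y = 12.2 sin 43.3° = 8.367 m/s.
At the highest point the vertical velocity is zero, so v_y² = 2 g h_max.
h_max = (8.367)² / (2 × 9.8) = 70.01 / 19.60 = 3.57 m.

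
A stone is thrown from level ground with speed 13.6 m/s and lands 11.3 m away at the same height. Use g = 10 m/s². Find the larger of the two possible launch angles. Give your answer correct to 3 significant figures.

Level-ground range: R = v₀² sin(2θ)/g ⇒ sin 2θ = R g / v₀² = 11.3×10/13.6² = 0.6109.
2θ = arcsin(0.6109) = 37.65° or 180° − 37.65° = 142.35°.
So θ = 18.8° or θ = 71.2°.

71.2°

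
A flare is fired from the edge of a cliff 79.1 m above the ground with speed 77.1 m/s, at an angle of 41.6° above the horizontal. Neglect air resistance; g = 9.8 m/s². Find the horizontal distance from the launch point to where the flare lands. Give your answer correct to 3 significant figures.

681 m

Components: v_x = 77.1 cos 41.6° = 57.66 m/s, v_y = 77.1 sin 41.6° = 51.19 m/s.
Vertical: 0 = 79.1 + 51.19 t − ½(9.8) t² ⇒ 4.900 t² − 51.19 t − 79.1 = 0.
t = [51.19 + √(2620 + 1550)] / 9.800 = 11.81 s.
Horizontal: R = v_x · t = 57.66 × 11.81 = 681 m.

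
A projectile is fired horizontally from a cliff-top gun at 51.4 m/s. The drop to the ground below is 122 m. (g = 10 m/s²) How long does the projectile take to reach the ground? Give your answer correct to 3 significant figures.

The horizontal speed doesn't affect the fall. With v_y0 = 0, h = ½ g t².
t = √(2 × 122 / 10) = √24.40 = 4.94 s.

4.94 s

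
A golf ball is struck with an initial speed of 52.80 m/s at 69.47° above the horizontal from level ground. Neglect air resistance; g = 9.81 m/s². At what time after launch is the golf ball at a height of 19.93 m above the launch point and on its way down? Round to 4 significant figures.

v_y0 = 52.80 sin 69.47° = 49.447 m/s.
Set y = v_y0 t − ½ g t² = 19.93: 4.905 t² − 49.447 t + 19.93 = 0.
t = [49.447 ± √(2445.0 − 391.03)] / 9.81 = (49.447 ± 45.321) / 9.81, giving t = 0.4206 s or t = 9.660 s.
On the way down corresponds to the larger root: t = 9.660 s.

9.660 s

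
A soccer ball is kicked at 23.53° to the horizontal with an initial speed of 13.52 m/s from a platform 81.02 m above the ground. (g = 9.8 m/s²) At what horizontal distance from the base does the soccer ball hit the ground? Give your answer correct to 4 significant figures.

57.69 m

Components: v_x = 13.52 cos 23.53° = 12.396 m/s, v_y = 13.52 sin 23.53° = 5.3976 m/s.
Vertical: 0 = 81.02 + 5.3976 t − ½(9.8) t² ⇒ 4.900 t² − 5.3976 t − 81.02 = 0.
t = [5.3976 + √(29.134 + 1588.0)] / 9.800 = 4.6542 s.
Horizontal: R = v_x · t = 12.396 × 4.6542 = 57.69 m.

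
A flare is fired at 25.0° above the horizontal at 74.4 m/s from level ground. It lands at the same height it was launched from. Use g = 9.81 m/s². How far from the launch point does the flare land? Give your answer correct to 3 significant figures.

Components: v_x = 74.4 cos 25.0° = 67.43 m/s, v_y = 74.4 sin 25.0° = 31.44 m/s.
Time of flight (same landing height): t = 2 v_y / g = 2 × 31.44 / 9.81 = 6.410 s.
Range: R = v_x · t = 67.43 × 6.410 = 432 m.

432 m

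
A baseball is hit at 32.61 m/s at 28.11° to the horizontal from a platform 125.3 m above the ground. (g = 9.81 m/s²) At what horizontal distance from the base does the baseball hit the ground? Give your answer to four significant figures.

Components: v_x = 32.61 cos 28.11° = 28.763 m/s, v_y = 32.61 sin 28.11° = 15.365 m/s.
Vertical: 0 = 125.3 + 15.365 t − ½(9.81) t² ⇒ 4.905 t² − 15.365 t − 125.3 = 0.
t = [15.365 + √(236.08 + 2458.4)] / 9.810 = 6.8576 s.
Horizontal: R = v_x · t = 28.763 × 6.8576 = 197.2 m.

197.2 m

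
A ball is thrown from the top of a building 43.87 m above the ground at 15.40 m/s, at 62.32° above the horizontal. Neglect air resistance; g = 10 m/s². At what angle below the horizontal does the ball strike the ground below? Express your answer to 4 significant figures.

v_x = 15.40 cos 62.32° = 7.1538 m/s.
At impact |v_y| = √(v_y0² + 2 g h) = √(13.638² + 2×10×43.87) = 32.610 m/s.
Angle below horizontal = arctan(|v_y| / v_x) = arctan(32.610 / 7.1538) = 77.63°.

77.63°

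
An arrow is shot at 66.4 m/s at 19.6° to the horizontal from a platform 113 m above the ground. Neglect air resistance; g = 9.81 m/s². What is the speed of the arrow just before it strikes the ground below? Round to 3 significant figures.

81.4 m/s

v_x = 66.4 cos 19.6° = 62.55 m/s is unchanged throughout.
For the vertical component, v_y² = v_y0² + 2 g h = (22.27)² + 2×9.81×113 = 2713, so |v_y| = 52.09 m/s.
Impact speed = √(v_x² + v_y²) = √(3913 + 2713) = 81.4 m/s.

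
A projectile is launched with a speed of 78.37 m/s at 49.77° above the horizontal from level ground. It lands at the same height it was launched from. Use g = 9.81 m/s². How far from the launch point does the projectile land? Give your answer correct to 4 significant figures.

617.4 m

For level ground, R = v₀² sin(2θ) / g.
sin(2 × 49.77°) = sin 99.540° = 0.9862.
R = (78.37)² × 0.9862 / 9.81 = 617.4 m.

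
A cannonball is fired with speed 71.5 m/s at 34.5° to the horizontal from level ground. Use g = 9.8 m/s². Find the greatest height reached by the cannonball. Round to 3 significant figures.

Vertical component of launch velocity: v_y = 71.5 sin 34.5° = 40.50 m/s.
At the highest point the vertical velocity is zero, so v_y² = 2 g h_max.
h_max = (40.50)² / (2 × 9.8) = 1640 / 19.60 = 83.7 m.

83.7 m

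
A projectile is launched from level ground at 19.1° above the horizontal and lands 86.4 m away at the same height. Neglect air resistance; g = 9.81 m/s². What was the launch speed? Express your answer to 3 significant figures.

On level ground, R = v₀² sin(2θ) / g, so v₀ = √(R g / sin 2θ).
sin(2 × 19.1°) = 0.6184.
v₀ = √(86.4 × 9.81 / 0.6184) = √1371 = 37.0 m/s.

37.0 m/s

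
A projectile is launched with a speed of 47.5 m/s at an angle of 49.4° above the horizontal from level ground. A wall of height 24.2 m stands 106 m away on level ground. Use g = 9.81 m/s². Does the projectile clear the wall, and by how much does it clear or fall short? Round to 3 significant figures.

Yes — it clears the wall by 41.8 m.

v_x = 47.5 cos 49.4° = 30.91 m/s; v_y0 = 47.5 sin 49.4° = 36.07 m/s.
Time to reach the wall: t = 106 / 30.91 = 3.429 s.
Height at that point: y = 36.07×3.429 − 4.905×3.429² = 66.01 m.
That is 66.01 − 24.2 = 41.8 m above the top of the wall, so the projectile clears it.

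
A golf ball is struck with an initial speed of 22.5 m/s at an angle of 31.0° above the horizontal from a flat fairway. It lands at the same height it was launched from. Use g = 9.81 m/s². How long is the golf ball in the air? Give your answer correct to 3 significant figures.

2.36 s

Vertical component: v_y = 22.5 sin 31.0° = 11.59 m/s.
For a projectile landing at launch height, time of flight is t = 2 v_y / g = 2 × 11.59 / 9.81 = 2.36 s.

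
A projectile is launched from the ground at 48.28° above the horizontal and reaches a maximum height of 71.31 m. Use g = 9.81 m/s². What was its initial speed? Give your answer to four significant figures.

50.11 m/s

At maximum height v_y = 0, so (v₀ sin θ)² = 2 g H.
v₀ sin 48.28° = √(2 × 9.81 × 71.31) = 37.405 m/s.
v₀ = 37.405 / sin 48.28° = 37.405 / 0.7464 = 50.11 m/s.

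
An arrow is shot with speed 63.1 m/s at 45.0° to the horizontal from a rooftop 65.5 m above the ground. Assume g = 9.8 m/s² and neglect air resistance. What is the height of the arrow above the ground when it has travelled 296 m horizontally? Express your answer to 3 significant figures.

v_x = 63.1 cos 45.0° = 44.62 m/s, v_y0 = 63.1 sin 45.0° = 44.62 m/s.
Time to reach x = 296 m: t = x / v_x = 296 / 44.62 = 6.634 s.
y = 65.5 + v_y0 t − ½ g t² = 65.5 + 44.62×6.634 − 4.900×6.634² = 146 m.

146 m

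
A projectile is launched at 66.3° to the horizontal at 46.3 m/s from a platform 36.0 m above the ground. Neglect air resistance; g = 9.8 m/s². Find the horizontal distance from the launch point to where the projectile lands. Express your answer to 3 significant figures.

176 m

Components: v_x = 46.3 cos 66.3° = 18.61 m/s, v_y = 46.3 sin 66.3° = 42.40 m/s.
Vertical: 0 = 36.0 + 42.40 t − ½(9.8) t² ⇒ 4.900 t² − 42.40 t − 36.0 = 0.
t = [42.40 + √(1798 + 705.6)] / 9.800 = 9.432 s.
Horizontal: R = v_x · t = 18.61 × 9.432 = 176 m.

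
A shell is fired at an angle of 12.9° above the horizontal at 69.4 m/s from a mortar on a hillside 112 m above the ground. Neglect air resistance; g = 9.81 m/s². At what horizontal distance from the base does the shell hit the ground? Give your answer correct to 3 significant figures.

447 m

Components: v_x = 69.4 cos 12.9° = 67.65 m/s, v_y = 69.4 sin 12.9° = 15.49 m/s.
Vertical: 0 = 112 + 15.49 t − ½(9.81) t² ⇒ 4.905 t² − 15.49 t − 112 = 0.
t = [15.49 + √(239.9 + 2197)] / 9.810 = 6.611 s.
Horizontal: R = v_x · t = 67.65 × 6.611 = 447 m.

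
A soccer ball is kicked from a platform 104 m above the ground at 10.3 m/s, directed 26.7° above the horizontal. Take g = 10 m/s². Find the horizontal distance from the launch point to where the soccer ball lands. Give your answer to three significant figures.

46.4 m

Components: v_x = 10.3 cos 26.7° = 9.202 m/s, v_y = 10.3 sin 26.7° = 4.628 m/s.
Vertical: 0 = 104 + 4.628 t − ½(10) t² ⇒ 5.000 t² − 4.628 t − 104 = 0.
t = [4.628 + √(21.42 + 2080)] / 10.00 = 5.047 s.
Horizontal: R = v_x · t = 9.202 × 5.047 = 46.4 m.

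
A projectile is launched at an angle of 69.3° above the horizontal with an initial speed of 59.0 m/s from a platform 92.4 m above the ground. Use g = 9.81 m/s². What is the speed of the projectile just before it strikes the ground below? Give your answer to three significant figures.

v_x = 59.0 cos 69.3° = 20.86 m/s is unchanged throughout.
For the vertical component, v_y² = v_y0² + 2 g h = (55.19)² + 2×9.81×92.4 = 4859, so |v_y| = 69.71 m/s.
Impact speed = √(v_x² + v_y²) = √(435.1 + 4859) = 72.8 m/s.

72.8 m/s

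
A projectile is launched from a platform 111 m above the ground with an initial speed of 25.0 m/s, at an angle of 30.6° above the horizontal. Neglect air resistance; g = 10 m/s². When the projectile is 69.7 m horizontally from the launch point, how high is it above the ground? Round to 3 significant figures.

99.8 m

v_x = 25.0 cos 30.6° = 21.52 m/s, v_y0 = 25.0 sin 30.6° = 12.73 m/s.
Time to reach x = 69.7 m: t = x / v_x = 69.7 / 21.52 = 3.239 s.
y = 111 + v_y0 t − ½ g t² = 111 + 12.73×3.239 − 5.000×3.239² = 99.8 m.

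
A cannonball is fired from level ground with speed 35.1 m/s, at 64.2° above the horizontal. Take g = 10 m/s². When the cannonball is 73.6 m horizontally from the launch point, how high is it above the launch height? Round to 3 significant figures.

36.2 m

v_x = 35.1 cos 64.2° = 15.28 m/s, v_y0 = 35.1 sin 64.2° = 31.60 m/s.
Time to reach x = 73.6 m: t = x / v_x = 73.6 / 15.28 = 4.817 s.
y = v_y0 t − ½ g t² = 31.60×4.817 − 5.000×4.817² = 36.2 m.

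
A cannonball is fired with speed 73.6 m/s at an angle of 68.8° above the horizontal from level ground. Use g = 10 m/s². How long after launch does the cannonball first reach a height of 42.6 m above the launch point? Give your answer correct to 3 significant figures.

0.652 s

v_y0 = 73.6 sin 68.8° = 68.62 m/s.
Set y = v_y0 t − ½ g t² = 42.6: 5.000 t² − 68.62 t + 42.6 = 0.
t = [68.62 ± √(4709 − 852.0)] / 10 = (68.62 ± 62.10) / 10, giving t = 0.652 s or t = 13.1 s.
The cannonball is on the way up at the first time, so t = 0.652 s.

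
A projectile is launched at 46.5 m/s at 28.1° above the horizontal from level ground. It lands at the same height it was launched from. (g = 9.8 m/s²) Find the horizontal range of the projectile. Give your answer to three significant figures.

183 m

Components: v_x = 46.5 cos 28.1° = 41.02 m/s, v_y = 46.5 sin 28.1° = 21.90 m/s.
Time of flight (same landing height): t = 2 v_y / g = 2 × 21.90 / 9.8 = 4.469 s.
Range: R = v_x · t = 41.02 × 4.469 = 183 m.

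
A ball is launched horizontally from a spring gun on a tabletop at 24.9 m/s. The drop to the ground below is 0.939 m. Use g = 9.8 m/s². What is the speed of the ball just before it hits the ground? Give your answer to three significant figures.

Fall time: t = √(2 × 0.939 / 9.8) = 0.4378 s.
At impact: v_x = 24.9 m/s (unchanged), v_y = g t = 9.8 × 0.4378 = 4.290 m/s.
Speed = √(v_x² + v_y²) = √(620.0 + 18.40) = 25.3 m/s.

25.3 m/s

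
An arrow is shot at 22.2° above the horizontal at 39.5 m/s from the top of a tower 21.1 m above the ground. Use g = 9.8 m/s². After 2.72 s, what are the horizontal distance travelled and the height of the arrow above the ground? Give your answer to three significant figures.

v_x = 39.5 cos 22.2° = 36.57 m/s; v_y0 = 39.5 sin 22.2° = 14.92 m/s.
x = v_x t = 36.57 × 2.72 = 99.5 m.
y = 21.1 + v_y0 t − ½ g t² = 25.4 m.

x = 99.5 m, y = 25.4 m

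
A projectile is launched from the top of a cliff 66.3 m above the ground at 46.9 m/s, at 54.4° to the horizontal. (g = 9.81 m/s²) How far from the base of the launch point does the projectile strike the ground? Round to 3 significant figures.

252 m

Components: v_x = 46.9 cos 54.4° = 27.30 m/s, v_y = 46.9 sin 54.4° = 38.13 m/s.
Vertical: 0 = 66.3 + 38.13 t − ½(9.81) t² ⇒ 4.905 t² − 38.13 t − 66.3 = 0.
t = [38.13 + √(1454 + 1301)] / 9.810 = 9.237 s.
Horizontal: R = v_x · t = 27.30 × 9.237 = 252 m.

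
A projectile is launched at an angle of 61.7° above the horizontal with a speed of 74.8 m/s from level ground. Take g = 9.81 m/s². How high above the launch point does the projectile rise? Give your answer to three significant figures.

221 m

Vertical component of launch velocity: v_y = 74.8 sin 61.7° = 65.86 m/s.
At the highest point the vertical velocity is zero, so v_y² = 2 g h_max.
h_max = (65.86)² / (2 × 9.81) = 4338 / 19.62 = 221 m.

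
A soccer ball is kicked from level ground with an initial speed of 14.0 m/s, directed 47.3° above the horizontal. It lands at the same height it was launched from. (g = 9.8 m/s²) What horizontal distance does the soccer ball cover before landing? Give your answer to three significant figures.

19.9 m

For level ground, R = v₀² sin(2θ) / g.
sin(2 × 47.3°) = sin 94.60° = 0.9968.
R = (14.0)² × 0.9968 / 9.8 = 19.9 m.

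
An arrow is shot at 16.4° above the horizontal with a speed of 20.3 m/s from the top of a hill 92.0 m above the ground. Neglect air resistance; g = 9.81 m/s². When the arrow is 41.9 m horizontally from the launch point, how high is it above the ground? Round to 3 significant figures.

v_x = 20.3 cos 16.4° = 19.47 m/s, v_y0 = 20.3 sin 16.4° = 5.732 m/s.
Time to reach x = 41.9 m: t = x / v_x = 41.9 / 19.47 = 2.152 s.
y = 92.0 + v_y0 t − ½ g t² = 92.0 + 5.732×2.152 − 4.905×2.152² = 81.6 m.

81.6 m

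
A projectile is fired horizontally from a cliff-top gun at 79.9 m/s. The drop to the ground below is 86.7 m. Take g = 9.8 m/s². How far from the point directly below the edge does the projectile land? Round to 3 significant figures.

Initial vertical velocity is zero, so the fall time comes from h = ½ g t²: t = √(2 × 86.7 / 9.8) = 4.206 s.
Horizontal motion is uniform at 79.9 m/s, so x = 79.9 × 4.206 = 336 m.

336 m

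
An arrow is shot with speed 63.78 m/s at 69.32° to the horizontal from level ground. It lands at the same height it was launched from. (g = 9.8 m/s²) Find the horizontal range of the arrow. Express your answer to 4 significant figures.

For level ground, R = v₀² sin(2θ) / g.
sin(2 × 69.32°) = sin 138.64° = 0.6608.
R = (63.78)² × 0.6608 / 9.8 = 274.3 m.

274.3 m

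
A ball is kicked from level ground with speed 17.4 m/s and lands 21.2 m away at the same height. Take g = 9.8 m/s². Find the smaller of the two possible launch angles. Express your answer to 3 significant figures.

Level-ground range: R = v₀² sin(2θ)/g ⇒ sin 2θ = R g / v₀² = 21.2×9.8/17.4² = 0.6862.
2θ = arcsin(0.6862) = 43.33° or 180° − 43.33° = 136.67°.
So θ = 21.7° or θ = 68.3°.

21.7°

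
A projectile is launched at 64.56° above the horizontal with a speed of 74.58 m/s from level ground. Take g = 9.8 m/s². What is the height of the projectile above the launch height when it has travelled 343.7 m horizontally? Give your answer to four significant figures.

v_x = 74.58 cos 64.56° = 32.037 m/s, v_y0 = 74.58 sin 64.56° = 67.348 m/s.
Time to reach x = 343.7 m: t = x / v_x = 343.7 / 32.037 = 10.728 s.
y = v_y0 t − ½ g t² = 67.348×10.728 − 4.900×10.728² = 158.6 m.

158.6 m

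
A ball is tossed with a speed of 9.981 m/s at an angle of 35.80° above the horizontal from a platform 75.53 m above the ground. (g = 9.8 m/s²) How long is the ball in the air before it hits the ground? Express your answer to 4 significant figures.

4.567 s

Vertical component: v_y = 9.981 sin 35.80° = 5.8385 m/s.
Taking up as positive with launch at y = 75.53 m, landing at y = 0: 0 = 75.53 + 5.8385 t − ½(9.8) t².
Solving 4.900 t² − 5.8385 t − 75.53 = 0 gives t = [5.8385 + √(5.8385² + 4·4.900·75.53)] / 9.800 = 4.567 s.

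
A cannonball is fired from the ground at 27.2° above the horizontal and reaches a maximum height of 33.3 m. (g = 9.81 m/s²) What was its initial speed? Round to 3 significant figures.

At maximum height v_y = 0, so (v₀ sin θ)² = 2 g H.
v₀ sin 27.2° = √(2 × 9.81 × 33.3) = 25.56 m/s.
v₀ = 25.56 / sin 27.2° = 25.56 / 0.4571 = 55.9 m/s.

55.9 m/s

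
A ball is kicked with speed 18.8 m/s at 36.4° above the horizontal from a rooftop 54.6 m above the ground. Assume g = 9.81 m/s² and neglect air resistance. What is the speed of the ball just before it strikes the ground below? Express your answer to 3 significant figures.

37.7 m/s

v_x = 18.8 cos 36.4° = 15.13 m/s is unchanged throughout.
For the vertical component, v_y² = v_y0² + 2 g h = (11.16)² + 2×9.81×54.6 = 1196, so |v_y| = 34.58 m/s.
Impact speed = √(v_x² + v_y²) = √(228.9 + 1196) = 37.7 m/s.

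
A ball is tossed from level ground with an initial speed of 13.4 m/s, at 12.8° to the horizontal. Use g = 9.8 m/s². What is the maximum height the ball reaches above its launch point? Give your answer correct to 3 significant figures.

0.450 m

Vertical component of launch velocity: v_y = 13.4 sin 12.8° = 2.969 m/s.
At the highest point the vertical velocity is zero, so v_y² = 2 g h_max.
h_max = (2.969)² / (2 × 9.8) = 8.815 / 19.60 = 0.450 m.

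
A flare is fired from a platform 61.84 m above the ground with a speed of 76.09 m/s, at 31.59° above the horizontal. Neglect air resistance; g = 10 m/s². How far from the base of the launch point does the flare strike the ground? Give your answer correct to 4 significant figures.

Components: v_x = 76.09 cos 31.59° = 64.815 m/s, v_y = 76.09 sin 31.59° = 39.859 m/s.
Vertical: 0 = 61.84 + 39.859 t − ½(10) t² ⇒ 5.000 t² − 39.859 t − 61.84 = 0.
t = [39.859 + √(1588.7 + 1236.8)] / 10.00 = 9.3014 s.
Horizontal: R = v_x · t = 64.815 × 9.3014 = 602.9 m.

602.9 m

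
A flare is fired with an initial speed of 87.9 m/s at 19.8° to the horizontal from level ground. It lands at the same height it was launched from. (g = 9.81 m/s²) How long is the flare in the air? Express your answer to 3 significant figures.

Vertical component: v_y = 87.9 sin 19.8° = 29.78 m/s.
For a projectile landing at launch height, time of flight is t = 2 v_y / g = 2 × 29.78 / 9.81 = 6.07 s.

6.07 s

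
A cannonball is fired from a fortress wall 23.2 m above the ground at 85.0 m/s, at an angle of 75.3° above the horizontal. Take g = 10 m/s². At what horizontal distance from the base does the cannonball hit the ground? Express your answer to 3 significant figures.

Components: v_x = 85.0 cos 75.3° = 21.57 m/s, v_y = 85.0 sin 75.3° = 82.22 m/s.
Vertical: 0 = 23.2 + 82.22 t − ½(10) t² ⇒ 5.000 t² − 82.22 t − 23.2 = 0.
t = [82.22 + √(6760 + 464.0)] / 10.00 = 16.72 s.
Horizontal: R = v_x · t = 21.57 × 16.72 = 361 m.

361 m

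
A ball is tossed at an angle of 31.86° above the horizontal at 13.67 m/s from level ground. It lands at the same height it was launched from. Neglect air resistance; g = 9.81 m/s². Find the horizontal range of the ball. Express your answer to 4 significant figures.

For level ground, R = v₀² sin(2θ) / g.
sin(2 × 31.86°) = sin 63.720° = 0.8966.
R = (13.67)² × 0.8966 / 9.81 = 17.08 m.

17.08 m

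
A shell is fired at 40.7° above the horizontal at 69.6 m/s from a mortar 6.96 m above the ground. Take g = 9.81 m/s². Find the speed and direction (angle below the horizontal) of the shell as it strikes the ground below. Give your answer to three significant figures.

v_x = 69.6 cos 40.7° = 52.77 m/s (constant).
|v_y| at impact = √((45.39)² + 2×9.81×6.96) = 46.87 m/s.
Speed = √(52.77² + 46.87²) = 70.6 m/s; angle = arctan(46.87/52.77) = 41.6° below horizontal.

70.6 m/s at 41.6° below the horizontal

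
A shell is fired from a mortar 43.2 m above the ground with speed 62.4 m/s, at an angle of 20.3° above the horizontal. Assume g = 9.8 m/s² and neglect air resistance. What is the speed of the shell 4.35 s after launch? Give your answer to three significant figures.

62.2 m/s

v_x = 62.4 cos 20.3° = 58.52 m/s (constant).
v_y(t) = 62.4 sin 20.3° − g t = 21.65 − 9.8 × 4.35 = -20.98 m/s.
Speed = √(v_x² + v_y²) = √(3425 + 440.2) = 62.2 m/s.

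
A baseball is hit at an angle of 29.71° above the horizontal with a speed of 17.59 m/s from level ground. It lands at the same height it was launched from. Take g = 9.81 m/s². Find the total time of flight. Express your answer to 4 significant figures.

1.777 s

Vertical component: v_y = 17.59 sin 29.71° = 8.7178 m/s.
For a projectile landing at launch height, time of flight is t = 2 v_y / g = 2 × 8.7178 / 9.81 = 1.777 s.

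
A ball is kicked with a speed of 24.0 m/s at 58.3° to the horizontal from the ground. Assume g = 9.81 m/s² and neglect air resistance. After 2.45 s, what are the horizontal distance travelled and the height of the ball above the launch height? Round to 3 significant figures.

x = 30.9 m, y = 20.6 m

v_x = 24.0 cos 58.3° = 12.61 m/s; v_y0 = 24.0 sin 58.3° = 20.42 m/s.
x = v_x t = 12.61 × 2.45 = 30.9 m.
y = v_y0 t − ½ g t² = 20.42×2.45 − 4.905×2.45² = 20.6 m.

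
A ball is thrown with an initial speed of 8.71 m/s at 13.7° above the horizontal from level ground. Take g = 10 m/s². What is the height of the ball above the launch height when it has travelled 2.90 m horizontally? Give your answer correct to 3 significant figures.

v_x = 8.71 cos 13.7° = 8.462 m/s, v_y0 = 8.71 sin 13.7° = 2.063 m/s.
Time to reach x = 2.90 m: t = x / v_x = 2.90 / 8.462 = 0.3427 s.
y = v_y0 t − ½ g t² = 2.063×0.3427 − 5.000×0.3427² = 0.120 m.

0.120 m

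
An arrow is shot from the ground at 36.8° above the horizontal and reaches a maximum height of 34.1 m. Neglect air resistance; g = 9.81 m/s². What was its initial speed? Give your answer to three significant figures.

At maximum height v_y = 0, so (v₀ sin θ)² = 2 g H.
v₀ sin 36.8° = √(2 × 9.81 × 34.1) = 25.87 m/s.
v₀ = 25.87 / sin 36.8° = 25.87 / 0.5990 = 43.2 m/s.

43.2 m/s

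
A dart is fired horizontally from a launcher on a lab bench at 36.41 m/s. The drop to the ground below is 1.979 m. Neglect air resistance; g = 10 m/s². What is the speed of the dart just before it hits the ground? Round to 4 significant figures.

Fall time: t = √(2 × 1.979 / 10) = 0.62913 s.
At impact: v_x = 36.41 m/s (unchanged), v_y = g t = 10 × 0.62913 = 6.2913 m/s.
Speed = √(v_x² + v_y²) = √(1325.7 + 39.580) = 36.95 m/s.

36.95 m/s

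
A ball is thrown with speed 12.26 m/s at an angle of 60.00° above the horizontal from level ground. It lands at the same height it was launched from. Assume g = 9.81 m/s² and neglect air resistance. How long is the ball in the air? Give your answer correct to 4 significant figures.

Vertical component: v_y = 12.26 sin 60.00° = 10.617 m/s.
For a projectile landing at launch height, time of flight is t = 2 v_y / g = 2 × 10.617 / 9.81 = 2.165 s.

2.165 s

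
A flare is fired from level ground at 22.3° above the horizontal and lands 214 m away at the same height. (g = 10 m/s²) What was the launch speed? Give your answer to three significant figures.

55.2 m/s

On level ground, R = v₀² sin(2θ) / g, so v₀ = √(R g / sin 2θ).
sin(2 × 22.3°) = 0.7022.
v₀ = √(214 × 10 / 0.7022) = √3048 = 55.2 m/s.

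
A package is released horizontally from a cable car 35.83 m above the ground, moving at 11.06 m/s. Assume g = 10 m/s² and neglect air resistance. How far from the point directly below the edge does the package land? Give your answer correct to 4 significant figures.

29.61 m

Initial vertical velocity is zero, so the fall time comes from h = ½ g t²: t = √(2 × 35.83 / 10) = 2.6769 s.
Horizontal motion is uniform at 11.06 m/s, so x = 11.06 × 2.6769 = 29.61 m.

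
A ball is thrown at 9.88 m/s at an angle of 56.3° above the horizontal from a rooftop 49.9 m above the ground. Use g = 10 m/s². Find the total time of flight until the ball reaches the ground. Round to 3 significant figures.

Vertical component: v_y = 9.88 sin 56.3° = 8.220 m/s.
Taking up as positive with launch at y = 49.9 m, landing at y = 0: 0 = 49.9 + 8.220 t − ½(10) t².
Solving 5.000 t² − 8.220 t − 49.9 = 0 gives t = [8.220 + √(8.220² + 4·5.000·49.9)] / 10.00 = 4.09 s.

4.09 s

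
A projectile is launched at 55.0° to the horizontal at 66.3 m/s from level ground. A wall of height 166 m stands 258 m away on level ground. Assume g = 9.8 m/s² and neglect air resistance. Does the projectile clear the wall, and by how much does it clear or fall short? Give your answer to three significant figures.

No — it falls 23.1 m short of clearing the wall.

v_x = 66.3 cos 55.0° = 38.03 m/s; v_y0 = 66.3 sin 55.0° = 54.31 m/s.
Time to reach the wall: t = 258 / 38.03 = 6.784 s.
Height at that point: y = 54.31×6.784 − 4.900×6.784² = 142.9 m.
That is 166 − 142.9 = 23.1 m below the top of the wall, so the projectile does not clear it.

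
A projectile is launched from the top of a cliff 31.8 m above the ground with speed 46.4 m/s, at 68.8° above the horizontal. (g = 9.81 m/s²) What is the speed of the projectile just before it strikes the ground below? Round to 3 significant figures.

v_x = 46.4 cos 68.8° = 16.78 m/s is unchanged throughout.
For the vertical component, v_y² = v_y0² + 2 g h = (43.26)² + 2×9.81×31.8 = 2495, so |v_y| = 49.95 m/s.
Impact speed = √(v_x² + v_y²) = √(281.6 + 2495) = 52.7 m/s.

52.7 m/s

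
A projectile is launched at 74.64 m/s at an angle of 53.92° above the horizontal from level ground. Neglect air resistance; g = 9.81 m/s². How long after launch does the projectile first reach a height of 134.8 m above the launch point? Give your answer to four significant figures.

v_y0 = 74.64 sin 53.92° = 60.324 m/s.
Set y = v_y0 t − ½ g t² = 134.8: 4.905 t² − 60.324 t + 134.8 = 0.
t = [60.324 ± √(3639.0 − 2644.8)] / 9.81 = (60.324 ± 31.531) / 9.81, giving t = 2.935 s or t = 9.363 s.
The projectile is on the way up at the first time, so t = 2.935 s.

2.935 s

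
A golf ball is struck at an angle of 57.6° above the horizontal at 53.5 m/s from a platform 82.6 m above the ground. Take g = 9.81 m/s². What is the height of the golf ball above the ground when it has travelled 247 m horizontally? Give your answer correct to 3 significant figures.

108 m

v_x = 53.5 cos 57.6° = 28.67 m/s, v_y0 = 53.5 sin 57.6° = 45.17 m/s.
Time to reach x = 247 m: t = x / v_x = 247 / 28.67 = 8.615 s.
y = 82.6 + v_y0 t − ½ g t² = 82.6 + 45.17×8.615 − 4.905×8.615² = 108 m.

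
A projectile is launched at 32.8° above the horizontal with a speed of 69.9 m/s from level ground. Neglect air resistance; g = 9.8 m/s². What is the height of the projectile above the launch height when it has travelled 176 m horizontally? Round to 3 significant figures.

v_x = 69.9 cos 32.8° = 58.76 m/s, v_y0 = 69.9 sin 32.8° = 37.87 m/s.
Time to reach x = 176 m: t = x / v_x = 176 / 58.76 = 2.995 s.
y = v_y0 t − ½ g t² = 37.87×2.995 − 4.900×2.995² = 69.5 m.

69.5 m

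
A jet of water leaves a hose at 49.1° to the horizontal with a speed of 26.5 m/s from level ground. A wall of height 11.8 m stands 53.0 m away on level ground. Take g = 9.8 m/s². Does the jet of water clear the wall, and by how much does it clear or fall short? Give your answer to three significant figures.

v_x = 26.5 cos 49.1° = 17.35 m/s; v_y0 = 26.5 sin 49.1° = 20.03 m/s.
Time to reach the wall: t = 53.0 / 17.35 = 3.055 s.
Height at that point: y = 20.03×3.055 − 4.900×3.055² = 15.46 m.
That is 15.46 − 11.8 = 3.66 m above the top of the wall, so the jet of water clears it.

Yes — it clears the wall by 3.66 m.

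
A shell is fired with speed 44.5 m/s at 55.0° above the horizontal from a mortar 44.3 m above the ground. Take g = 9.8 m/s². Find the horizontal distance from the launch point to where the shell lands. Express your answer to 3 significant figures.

217 m

Components: v_x = 44.5 cos 55.0° = 25.52 m/s, v_y = 44.5 sin 55.0° = 36.45 m/s.
Vertical: 0 = 44.3 + 36.45 t − ½(9.8) t² ⇒ 4.900 t² − 36.45 t − 44.3 = 0.
t = [36.45 + √(1329 + 868.3)] / 9.800 = 8.503 s.
Horizontal: R = v_x · t = 25.52 × 8.503 = 217 m.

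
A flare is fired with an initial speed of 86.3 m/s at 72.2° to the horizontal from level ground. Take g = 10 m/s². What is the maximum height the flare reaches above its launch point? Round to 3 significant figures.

338 m

Vertical component of launch velocity: v_y = 86.3 sin 72.2° = 82.17 m/s.
At the highest point the vertical velocity is zero, so v_y² = 2 g h_max.
h_max = (82.17)² / (2 × 10) = 6752 / 20.00 = 338 m.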